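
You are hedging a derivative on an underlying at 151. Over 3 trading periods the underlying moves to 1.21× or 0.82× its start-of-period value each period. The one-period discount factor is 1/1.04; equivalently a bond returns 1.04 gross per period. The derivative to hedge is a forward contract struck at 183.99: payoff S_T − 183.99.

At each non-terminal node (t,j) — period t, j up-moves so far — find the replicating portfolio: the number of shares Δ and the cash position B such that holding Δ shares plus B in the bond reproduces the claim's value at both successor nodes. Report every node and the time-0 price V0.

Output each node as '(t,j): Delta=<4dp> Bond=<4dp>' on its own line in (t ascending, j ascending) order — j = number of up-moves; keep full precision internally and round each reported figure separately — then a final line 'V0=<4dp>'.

(0,0): Delta=1.0000 Bond=-163.5664
(1,0): Delta=1.0000 Bond=-170.1091
(1,1): Delta=1.0000 Bond=-170.1091
(2,0): Delta=1.0000 Bond=-176.9135
(2,1): Delta=1.0000 Bond=-176.9135
(2,2): Delta=1.0000 Bond=-176.9135
V0=-12.5664

The replicating-portfolio and risk-neutral prices coincide; use p* = (1.04−0.82)/(1.21−0.82) = 0.5641 for the latter.
Terminal values V(3,·): V(3,0)=-100.7334, V(3,1)=-61.1358, V(3,2)=-2.7051, V(3,3)=83.5157
(2,0): S=101.5324. Δ = (V_up−V_dn)/(S_up−S_dn) = (-61.1358−-100.7334)/(122.8542−83.2566) = 1.0000. V = [p*·-61.1358 + (1−p*)·-100.7334]/1.04 = -75.3811. B = V − Δ·S = -176.9135.
(2,1): S=149.8222. Δ = (V_up−V_dn)/(S_up−S_dn) = (-2.7051−-61.1358)/(181.2849−122.8542) = 1.0000. V = [p*·-2.7051 + (1−p*)·-61.1358]/1.04 = -27.0913. B = V − Δ·S = -176.9135.
(2,2): S=221.0791. Δ = (V_up−V_dn)/(S_up−S_dn) = (83.5157−-2.7051)/(267.5057−181.2849) = 1.0000. V = [p*·83.5157 + (1−p*)·-2.7051]/1.04 = 44.1656. B = V − Δ·S = -176.9135.
(1,0): S=123.8200. Δ = (V_up−V_dn)/(S_up−S_dn) = (-27.0913−-75.3811)/(149.8222−101.5324) = 1.0000. V = [p*·-27.0913 + (1−p*)·-75.3811]/1.04 = -46.2891. B = V − Δ·S = -170.1091.
(1,1): S=182.7100. Δ = (V_up−V_dn)/(S_up−S_dn) = (44.1656−-27.0913)/(221.0791−149.8222) = 1.0000. V = [p*·44.1656 + (1−p*)·-27.0913]/1.04 = 12.6009. B = V − Δ·S = -170.1091.
(0,0): S=151.0000. Δ = (V_up−V_dn)/(S_up−S_dn) = (12.6009−-46.2891)/(182.7100−123.8200) = 1.0000. V = [p*·12.6009 + (1−p*)·-46.2891]/1.04 = -12.5664. B = V − Δ·S = -163.5664.
Each (Δ,B) replicates both successor values, so the strategy is self-financing and V0 is arbitrage-free.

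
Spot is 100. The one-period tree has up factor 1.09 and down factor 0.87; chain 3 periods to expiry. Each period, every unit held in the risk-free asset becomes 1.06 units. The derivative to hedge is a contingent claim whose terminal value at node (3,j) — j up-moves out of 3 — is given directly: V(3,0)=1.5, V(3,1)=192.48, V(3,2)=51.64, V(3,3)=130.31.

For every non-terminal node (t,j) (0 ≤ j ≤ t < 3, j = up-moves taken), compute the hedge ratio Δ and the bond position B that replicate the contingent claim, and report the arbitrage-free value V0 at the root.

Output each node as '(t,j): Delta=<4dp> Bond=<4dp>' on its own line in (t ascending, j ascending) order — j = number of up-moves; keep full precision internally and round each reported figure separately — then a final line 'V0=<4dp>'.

No-arbitrage ⇒ martingale measure with p* = (R−d)/(u−d) = 0.8636.
At expiry t=3: V(3,0)=1.5000, V(3,1)=192.4800, V(3,2)=51.6400, V(3,3)=130.3100
(2,0): S=75.6900. Δ = (V_up−V_dn)/(S_up−S_dn) = (192.4800−1.5000)/(82.5021−65.8503) = 11.4690. V = [p*·192.4800 + (1−p*)·1.5000]/1.06 = 157.0163. B = V − Δ·S = -711.0746.
(2,1): S=94.8300. Δ = (V_up−V_dn)/(S_up−S_dn) = (51.6400−192.4800)/(103.3647−82.5021) = -6.7508. V = [p*·51.6400 + (1−p*)·192.4800]/1.06 = 66.8353. B = V − Δ·S = 707.0172.
(2,2): S=118.8100. Δ = (V_up−V_dn)/(S_up−S_dn) = (130.3100−51.6400)/(129.5029−103.3647) = 3.0098. V = [p*·130.3100 + (1−p*)·51.6400]/1.06 = 112.8135. B = V − Δ·S = -244.7774.
(1,0): S=87.0000. Δ = (V_up−V_dn)/(S_up−S_dn) = (66.8353−157.0163)/(94.8300−75.6900) = -4.7116. V = [p*·66.8353 + (1−p*)·157.0163]/1.06 = 74.6535. B = V − Δ·S = 484.5670.
(1,1): S=109.0000. Δ = (V_up−V_dn)/(S_up−S_dn) = (112.8135−66.8353)/(118.8100−94.8300) = 1.9174. V = [p*·112.8135 + (1−p*)·66.8353]/1.06 = 100.5129. B = V − Δ·S = -108.4786.
(0,0): S=100.0000. Δ = (V_up−V_dn)/(S_up−S_dn) = (100.5129−74.6535)/(109.0000−87.0000) = 1.1754. V = [p*·100.5129 + (1−p*)·74.6535]/1.06 = 91.4968. B = V − Δ·S = -26.0460.
Check: Δ(0,0)·S0 + B(0,0) = 91.4968 = V0.

(0,0): Delta=1.1754 Bond=-26.0460
(1,0): Delta=-4.7116 Bond=484.5670
(1,1): Delta=1.9174 Bond=-108.4786
(2,0): Delta=11.4690 Bond=-711.0746
(2,1): Delta=-6.7508 Bond=707.0172
(2,2): Delta=3.0098 Bond=-244.7774
V0=91.4968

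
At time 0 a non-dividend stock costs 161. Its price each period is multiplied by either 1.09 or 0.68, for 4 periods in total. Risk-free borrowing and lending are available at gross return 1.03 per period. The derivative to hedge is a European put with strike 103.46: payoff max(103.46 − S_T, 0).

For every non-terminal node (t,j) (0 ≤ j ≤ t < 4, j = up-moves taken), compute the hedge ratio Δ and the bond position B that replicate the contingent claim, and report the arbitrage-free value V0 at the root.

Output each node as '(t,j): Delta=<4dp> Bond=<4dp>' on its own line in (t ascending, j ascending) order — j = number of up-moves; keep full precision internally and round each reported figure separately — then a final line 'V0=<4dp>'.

(0,0): Delta=-0.0928 Bond=16.6729
(1,0): Delta=-0.4136 Bond=52.2963
(1,1): Delta=-0.0585 Bond=11.1520
(2,0): Delta=-1.0000 Bond=97.5210
(2,1): Delta=-0.3509 Bond=46.3813
(2,2): Delta=-0.0272 Bond=5.5046
(3,0): Delta=-1.0000 Bond=100.4466
(3,1): Delta=-1.0000 Bond=100.4466
(3,2): Delta=-0.2815 Bond=38.7430
(3,3): Delta=0.0000 Bond=0.0000
V0=1.7360

Since d<R<u, set p* = (R−d)/(u−d) = 0.8537; price each node as the discounted p*-expectation of its children.
Terminal values V(4,·): V(4,0)=69.0360, V(4,1)=48.2803, V(4,2)=15.0102, V(4,3)=0.0000, V(4,4)=0.0000
  t=3,j=0: stock 50.6236 → up 55.1797 (V=48.2803), down 34.4240 (V=69.0360). Price 49.8230; hedge Δ=-1.0000, bond B=100.4466.
  t=3,j=1: stock 81.1466 → up 88.4498 (V=15.0102), down 55.1797 (V=48.2803). Price 19.3000; hedge Δ=-1.0000, bond B=100.4466.
  t=3,j=2: stock 130.0732 → up 141.7798 (V=0.0000), down 88.4498 (V=15.0102). Price 2.1326; hedge Δ=-0.2815, bond B=38.7430.
  t=3,j=3: stock 208.4997 → up 227.2646 (V=0.0000), down 141.7798 (V=0.0000). Price 0.0000; hedge Δ=0.0000, bond B=0.0000.
  t=2,j=0: stock 74.4464 → up 81.1466 (V=19.3000), down 50.6236 (V=49.8230). Price 23.0746; hedge Δ=-1.0000, bond B=97.5210.
  t=2,j=1: stock 119.3332 → up 130.0732 (V=2.1326), down 81.1466 (V=19.3000). Price 4.5097; hedge Δ=-0.3509, bond B=46.3813.
  t=2,j=2: stock 191.2841 → up 208.4997 (V=0.0000), down 130.0732 (V=2.1326). Price 0.3030; hedge Δ=-0.0272, bond B=5.5046.
  t=1,j=0: stock 109.4800 → up 119.3332 (V=4.5097), down 74.4464 (V=23.0746). Price 7.0160; hedge Δ=-0.4136, bond B=52.2963.
  t=1,j=1: stock 175.4900 → up 191.2841 (V=0.3030), down 119.3332 (V=4.5097). Price 0.8919; hedge Δ=-0.0585, bond B=11.1520.
  t=0,j=0: stock 161.0000 → up 175.4900 (V=0.8919), down 109.4800 (V=7.0160). Price 1.7360; hedge Δ=-0.0928, bond B=16.6729.
Check: Δ(0,0)·S0 + B(0,0) = 1.7360 = V0.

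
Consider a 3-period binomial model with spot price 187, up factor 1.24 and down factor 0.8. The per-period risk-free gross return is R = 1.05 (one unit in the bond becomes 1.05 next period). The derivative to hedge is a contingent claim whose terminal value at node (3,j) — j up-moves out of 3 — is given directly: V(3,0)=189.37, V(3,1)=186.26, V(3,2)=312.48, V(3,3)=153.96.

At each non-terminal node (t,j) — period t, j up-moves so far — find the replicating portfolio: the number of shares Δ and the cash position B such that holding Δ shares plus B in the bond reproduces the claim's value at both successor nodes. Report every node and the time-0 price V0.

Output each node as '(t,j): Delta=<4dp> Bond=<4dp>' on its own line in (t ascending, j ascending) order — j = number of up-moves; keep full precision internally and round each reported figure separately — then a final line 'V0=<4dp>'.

Since d<R<u, set p* = (R−d)/(u−d) = 0.5682; price each node as the discounted p*-expectation of its children.
Terminal values V(3,·): V(3,0)=189.3700, V(3,1)=186.2600, V(3,2)=312.4800, V(3,3)=153.9600
(2,0): S=119.6800. Δ = (V_up−V_dn)/(S_up−S_dn) = (186.2600−189.3700)/(148.4032−95.7440) = -0.0591. V = [p*·186.2600 + (1−p*)·189.3700]/1.05 = 178.6695. B = V − Δ·S = 185.7377.
(2,1): S=185.5040. Δ = (V_up−V_dn)/(S_up−S_dn) = (312.4800−186.2600)/(230.0250−148.4032) = 1.5464. V = [p*·312.4800 + (1−p*)·186.2600]/1.05 = 245.6913. B = V − Δ·S = -41.1723.
(2,2): S=287.5312. Δ = (V_up−V_dn)/(S_up−S_dn) = (153.9600−312.4800)/(356.5387−230.0250) = -1.2530. V = [p*·153.9600 + (1−p*)·312.4800]/1.05 = 211.8208. B = V − Δ·S = 572.0935.
(1,0): S=149.6000. Δ = (V_up−V_dn)/(S_up−S_dn) = (245.6913−178.6695)/(185.5040−119.6800) = 1.0182. V = [p*·245.6913 + (1−p*)·178.6695]/1.05 = 206.4287. B = V − Δ·S = 54.1062.
(1,1): S=231.8800. Δ = (V_up−V_dn)/(S_up−S_dn) = (211.8208−245.6913)/(287.5312−185.5040) = -0.3320. V = [p*·211.8208 + (1−p*)·245.6913]/1.05 = 215.6635. B = V − Δ·S = 292.6421.
(0,0): S=187.0000. Δ = (V_up−V_dn)/(S_up−S_dn) = (215.6635−206.4287)/(231.8800−149.6000) = 0.1122. V = [p*·215.6635 + (1−p*)·206.4287]/1.05 = 201.5959. B = V − Δ·S = 180.6076.
Each (Δ,B) replicates both successor values, so the strategy is self-financing and V0 is arbitrage-free.

(0,0): Delta=0.1122 Bond=180.6076
(1,0): Delta=1.0182 Bond=54.1062
(1,1): Delta=-0.3320 Bond=292.6421
(2,0): Delta=-0.0591 Bond=185.7377
(2,1): Delta=1.5464 Bond=-41.1723
(2,2): Delta=-1.2530 Bond=572.0935
V0=201.5959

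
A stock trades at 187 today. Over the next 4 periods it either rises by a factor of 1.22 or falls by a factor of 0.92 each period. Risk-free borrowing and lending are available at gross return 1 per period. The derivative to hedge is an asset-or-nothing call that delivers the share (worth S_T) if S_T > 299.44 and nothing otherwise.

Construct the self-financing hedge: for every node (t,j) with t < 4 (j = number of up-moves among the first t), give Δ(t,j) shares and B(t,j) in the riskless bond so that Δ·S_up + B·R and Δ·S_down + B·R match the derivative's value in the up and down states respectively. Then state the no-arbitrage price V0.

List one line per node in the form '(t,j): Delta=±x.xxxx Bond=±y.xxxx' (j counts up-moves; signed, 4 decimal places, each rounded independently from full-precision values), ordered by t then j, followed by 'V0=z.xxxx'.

(0,0): Delta=0.9056 Bond=-149.8772
(1,0): Delta=0.4304 Bond=-68.1260
(1,1): Delta=1.8910 Bond=-374.6931
(2,0): Delta=0.0000 Bond=0.0000
(2,1): Delta=1.3230 Bond=-255.4725
(2,2): Delta=3.0690 Bond=-702.5495
(3,0): Delta=0.0000 Bond=0.0000
(3,1): Delta=0.0000 Bond=0.0000
(3,2): Delta=4.0667 Bond=-958.0220
(3,3): Delta=1.0000 Bond=0.0000
V0=19.4719

No-arbitrage ⇒ martingale measure with p* = (R−d)/(u−d) = 0.2667.
Terminal values V(4,·): V(4,0)=0.0000, V(4,1)=0.0000, V(4,2)=0.0000, V(4,3)=312.3985, V(4,4)=414.2676
  t=3,j=0: stock 145.6147 → up 177.6499 (V=0.0000), down 133.9655 (V=0.0000). Price 0.0000; hedge Δ=0.0000, bond B=0.0000.
  t=3,j=1: stock 193.0977 → up 235.5792 (V=0.0000), down 177.6499 (V=0.0000). Price 0.0000; hedge Δ=0.0000, bond B=0.0000.
  t=3,j=2: stock 256.0643 → up 312.3985 (V=312.3985), down 235.5792 (V=0.0000). Price 83.3063; hedge Δ=4.0667, bond B=-958.0220.
  t=3,j=3: stock 339.5636 → up 414.2676 (V=414.2676), down 312.3985 (V=312.3985). Price 339.5636; hedge Δ=1.0000, bond B=0.0000.
  t=2,j=0: stock 158.2768 → up 193.0977 (V=0.0000), down 145.6147 (V=0.0000). Price 0.0000; hedge Δ=0.0000, bond B=0.0000.
  t=2,j=1: stock 209.8888 → up 256.0643 (V=83.3063), down 193.0977 (V=0.0000). Price 22.2150; hedge Δ=1.3230, bond B=-255.4725.
  t=2,j=2: stock 278.3308 → up 339.5636 (V=339.5636), down 256.0643 (V=83.3063). Price 151.6415; hedge Δ=3.0690, bond B=-702.5495.
  t=1,j=0: stock 172.0400 → up 209.8888 (V=22.2150), down 158.2768 (V=0.0000). Price 5.9240; hedge Δ=0.4304, bond B=-68.1260.
  t=1,j=1: stock 228.1400 → up 278.3308 (V=151.6415), down 209.8888 (V=22.2150). Price 56.7287; hedge Δ=1.8910, bond B=-374.6931.
  t=0,j=0: stock 187.0000 → up 228.1400 (V=56.7287), down 172.0400 (V=5.9240). Price 19.4719; hedge Δ=0.9056, bond B=-149.8772.
Root portfolio cost Δ·187+B reproduces V0=19.4719.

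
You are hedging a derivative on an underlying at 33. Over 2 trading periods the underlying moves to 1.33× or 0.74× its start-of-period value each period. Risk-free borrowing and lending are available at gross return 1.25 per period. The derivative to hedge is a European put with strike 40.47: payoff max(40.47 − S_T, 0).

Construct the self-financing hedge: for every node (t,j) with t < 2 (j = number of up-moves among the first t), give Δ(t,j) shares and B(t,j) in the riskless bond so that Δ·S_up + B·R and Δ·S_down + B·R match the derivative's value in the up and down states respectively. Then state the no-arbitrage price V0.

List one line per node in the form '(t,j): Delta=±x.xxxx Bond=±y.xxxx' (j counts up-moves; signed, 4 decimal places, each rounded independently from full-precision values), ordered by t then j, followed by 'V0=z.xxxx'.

Since d<R<u, set p* = (R−d)/(u−d) = 0.8644; price each node as the discounted p*-expectation of its children.
Payoff layer (t=2): V(2,0)=22.3992, V(2,1)=7.9914, V(2,2)=0.0000
(1,0): S=24.4200. Δ = (V_up−V_dn)/(S_up−S_dn) = (7.9914−22.3992)/(32.4786−18.0708) = -1.0000. V = [p*·7.9914 + (1−p*)·22.3992]/1.25 = 7.9560. B = V − Δ·S = 32.3760.
(1,1): S=43.8900. Δ = (V_up−V_dn)/(S_up−S_dn) = (0.0000−7.9914)/(58.3737−32.4786) = -0.3086. V = [p*·0.0000 + (1−p*)·7.9914]/1.25 = 0.8669. B = V − Δ·S = 14.4116.
(0,0): S=33.0000. Δ = (V_up−V_dn)/(S_up−S_dn) = (0.8669−7.9560)/(43.8900−24.4200) = -0.3641. V = [p*·0.8669 + (1−p*)·7.9560]/1.25 = 1.4625. B = V − Δ·S = 13.4780.
Each (Δ,B) replicates both successor values, so the strategy is self-financing and V0 is arbitrage-free.

(0,0): Delta=-0.3641 Bond=13.4780
(1,0): Delta=-1.0000 Bond=32.3760
(1,1): Delta=-0.3086 Bond=14.4116
V0=1.4625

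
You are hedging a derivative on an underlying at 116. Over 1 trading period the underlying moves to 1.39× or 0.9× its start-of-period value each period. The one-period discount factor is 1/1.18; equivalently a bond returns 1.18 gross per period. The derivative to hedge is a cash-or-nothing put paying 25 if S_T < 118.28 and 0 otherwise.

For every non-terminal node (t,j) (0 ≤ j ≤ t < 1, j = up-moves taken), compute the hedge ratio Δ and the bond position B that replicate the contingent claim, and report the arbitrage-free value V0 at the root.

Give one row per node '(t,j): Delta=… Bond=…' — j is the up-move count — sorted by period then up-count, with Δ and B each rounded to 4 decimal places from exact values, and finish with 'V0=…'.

No-arbitrage ⇒ martingale measure with p* = (R−d)/(u−d) = 0.5714.
Terminal payoffs: V(1,0)=25.0000, V(1,1)=0.0000
(0,0): S=116.0000. Δ = (V_up−V_dn)/(S_up−S_dn) = (0.0000−25.0000)/(161.2400−104.4000) = -0.4398. V = [p*·0.0000 + (1−p*)·25.0000]/1.18 = 9.0799. B = V − Δ·S = 60.1003.
The time-0 hedge costs 9.0799, which is the no-arbitrage price.

(0,0): Delta=-0.4398 Bond=60.1003
V0=9.0799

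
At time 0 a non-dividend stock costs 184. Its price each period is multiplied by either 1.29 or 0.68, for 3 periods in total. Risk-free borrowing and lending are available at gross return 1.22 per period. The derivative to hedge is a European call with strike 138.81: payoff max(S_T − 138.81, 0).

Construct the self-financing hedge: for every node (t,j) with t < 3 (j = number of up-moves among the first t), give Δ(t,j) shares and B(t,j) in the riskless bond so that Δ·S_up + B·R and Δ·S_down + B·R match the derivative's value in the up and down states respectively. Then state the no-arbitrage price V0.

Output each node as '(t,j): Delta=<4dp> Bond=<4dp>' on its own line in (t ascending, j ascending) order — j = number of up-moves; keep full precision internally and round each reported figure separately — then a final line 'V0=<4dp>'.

Under the risk-neutral measure, an up-move has probability p* = (R−d)/(u−d) = 0.8852 and values discount at R = 1.22.
Payoff layer (t=3): V(3,0)=0.0000, V(3,1)=0.0000, V(3,2)=69.4022, V(3,3)=256.1808
Node (2,0) S=85.0816: V=(p*·0.0000+(1−p*)·0.0000)/1.22=0.0000; Δ=(0.0000−0.0000)/(109.7553−57.8555)=0.0000; B=V−Δ·S=0.0000
Node (2,1) S=161.4048: V=(p*·69.4022+(1−p*)·0.0000)/1.22=50.3590; Δ=(69.4022−0.0000)/(208.2122−109.7553)=0.7049; B=V−Δ·S=-63.4151
Node (2,2) S=306.1944: V=(p*·256.1808+(1−p*)·69.4022)/1.22=192.4157; Δ=(256.1808−69.4022)/(394.9908−208.2122)=1.0000; B=V−Δ·S=-113.7787
Node (1,0) S=125.1200: V=(p*·50.3590+(1−p*)·0.0000)/1.22=36.5411; Δ=(50.3590−0.0000)/(161.4048−85.0816)=0.6598; B=V−Δ·S=-46.0147
Node (1,1) S=237.3600: V=(p*·192.4157+(1−p*)·50.3590)/1.22=144.3558; Δ=(192.4157−50.3590)/(306.1944−161.4048)=0.9811; B=V−Δ·S=-88.5240
Node (0,0) S=184.0000: V=(p*·144.3558+(1−p*)·36.5411)/1.22=108.1833; Δ=(144.3558−36.5411)/(237.3600−125.1200)=0.9606; B=V−Δ·S=-68.5622
The time-0 hedge costs 108.1833, which is the no-arbitrage price.

(0,0): Delta=0.9606 Bond=-68.5622
(1,0): Delta=0.6598 Bond=-46.0147
(1,1): Delta=0.9811 Bond=-88.5240
(2,0): Delta=0.0000 Bond=0.0000
(2,1): Delta=0.7049 Bond=-63.4151
(2,2): Delta=1.0000 Bond=-113.7787
V0=108.1833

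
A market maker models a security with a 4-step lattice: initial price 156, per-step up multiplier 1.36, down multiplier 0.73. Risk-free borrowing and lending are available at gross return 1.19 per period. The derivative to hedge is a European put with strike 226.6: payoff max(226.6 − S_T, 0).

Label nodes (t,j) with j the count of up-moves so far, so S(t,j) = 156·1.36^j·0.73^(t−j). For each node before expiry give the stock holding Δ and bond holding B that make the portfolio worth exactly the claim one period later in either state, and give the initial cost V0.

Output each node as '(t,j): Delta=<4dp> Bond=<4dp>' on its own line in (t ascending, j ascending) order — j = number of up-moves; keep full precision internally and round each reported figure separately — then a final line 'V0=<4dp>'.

(0,0): Delta=-0.2629 Bond=54.0836
(1,0): Delta=-0.6859 Bond=112.5241
(1,1): Delta=-0.1790 Bond=46.5595
(2,0): Delta=-1.0000 Bond=160.0169
(2,1): Delta=-0.6236 Bond=124.2532
(2,2): Delta=-0.0909 Bond=29.9621
(3,0): Delta=-1.0000 Bond=190.4202
(3,1): Delta=-1.0000 Bond=190.4202
(3,2): Delta=-0.5489 Bond=132.1330
(3,3): Delta=0.0000 Bond=0.0000
V0=13.0647

Risk-neutral probability p* = (R−d)/(u−d) = (1.19−0.73)/(1.36−0.73) = 0.7302.
At expiry t=4: V(4,0)=182.2987, V(4,1)=144.0662, V(4,2)=72.8383, V(4,3)=0.0000, V(4,4)=0.0000
Node (3,0) S=60.6867: V=(p*·144.0662+(1−p*)·182.2987)/1.19=129.7335; Δ=(144.0662−182.2987)/(82.5338−44.3013)=-1.0000; B=V−Δ·S=190.4202
Node (3,1) S=113.0601: V=(p*·72.8383+(1−p*)·144.0662)/1.19=77.3601; Δ=(72.8383−144.0662)/(153.7617−82.5338)=-1.0000; B=V−Δ·S=190.4202
Node (3,2) S=210.6324: V=(p*·0.0000+(1−p*)·72.8383)/1.19=16.5166; Δ=(0.0000−72.8383)/(286.4601−153.7617)=-0.5489; B=V−Δ·S=132.1330
Node (3,3) S=392.4111: V=(p*·0.0000+(1−p*)·0.0000)/1.19=0.0000; Δ=(0.0000−0.0000)/(533.6791−286.4601)=0.0000; B=V−Δ·S=0.0000
Node (2,0) S=83.1324: V=(p*·77.3601+(1−p*)·129.7335)/1.19=76.8845; Δ=(77.3601−129.7335)/(113.0601−60.6867)=-1.0000; B=V−Δ·S=160.0169
Node (2,1) S=154.8768: V=(p*·16.5166+(1−p*)·77.3601)/1.19=27.6762; Δ=(16.5166−77.3601)/(210.6324−113.0601)=-0.6236; B=V−Δ·S=124.2532
Node (2,2) S=288.5376: V=(p*·0.0000+(1−p*)·16.5166)/1.19=3.7453; Δ=(0.0000−16.5166)/(392.4111−210.6324)=-0.0909; B=V−Δ·S=29.9621
Node (1,0) S=113.8800: V=(p*·27.6762+(1−p*)·76.8845)/1.19=34.4157; Δ=(27.6762−76.8845)/(154.8768−83.1324)=-0.6859; B=V−Δ·S=112.5241
Node (1,1) S=212.1600: V=(p*·3.7453+(1−p*)·27.6762)/1.19=8.5738; Δ=(3.7453−27.6762)/(288.5376−154.8768)=-0.1790; B=V−Δ·S=46.5595
Node (0,0) S=156.0000: V=(p*·8.5738+(1−p*)·34.4157)/1.19=13.0647; Δ=(8.5738−34.4157)/(212.1600−113.8800)=-0.2629; B=V−Δ·S=54.0836
Root portfolio cost Δ·156+B reproduces V0=13.0647.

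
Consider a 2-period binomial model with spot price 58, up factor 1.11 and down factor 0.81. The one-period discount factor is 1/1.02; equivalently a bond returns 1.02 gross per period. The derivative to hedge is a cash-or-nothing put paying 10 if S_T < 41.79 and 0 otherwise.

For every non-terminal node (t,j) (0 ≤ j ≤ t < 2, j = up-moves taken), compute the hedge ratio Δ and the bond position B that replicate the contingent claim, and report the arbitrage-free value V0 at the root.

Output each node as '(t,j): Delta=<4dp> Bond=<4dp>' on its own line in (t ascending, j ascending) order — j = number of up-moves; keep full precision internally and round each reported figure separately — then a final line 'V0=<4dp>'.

The replicating-portfolio and risk-neutral prices coincide; use p* = (1.02−0.81)/(1.11−0.81) = 0.7000 for the latter.
Terminal payoffs: V(2,0)=10.0000, V(2,1)=0.0000, V(2,2)=0.0000
  t=1,j=0: stock 46.9800 → up 52.1478 (V=0.0000), down 38.0538 (V=10.0000). Price 2.9412; hedge Δ=-0.7095, bond B=36.2745.
  t=1,j=1: stock 64.3800 → up 71.4618 (V=0.0000), down 52.1478 (V=0.0000). Price 0.0000; hedge Δ=0.0000, bond B=0.0000.
  t=0,j=0: stock 58.0000 → up 64.3800 (V=0.0000), down 46.9800 (V=2.9412). Price 0.8651; hedge Δ=-0.1690, bond B=10.6690.
Check: Δ(0,0)·S0 + B(0,0) = 0.8651 = V0.

(0,0): Delta=-0.1690 Bond=10.6690
(1,0): Delta=-0.7095 Bond=36.2745
(1,1): Delta=0.0000 Bond=0.0000
V0=0.8651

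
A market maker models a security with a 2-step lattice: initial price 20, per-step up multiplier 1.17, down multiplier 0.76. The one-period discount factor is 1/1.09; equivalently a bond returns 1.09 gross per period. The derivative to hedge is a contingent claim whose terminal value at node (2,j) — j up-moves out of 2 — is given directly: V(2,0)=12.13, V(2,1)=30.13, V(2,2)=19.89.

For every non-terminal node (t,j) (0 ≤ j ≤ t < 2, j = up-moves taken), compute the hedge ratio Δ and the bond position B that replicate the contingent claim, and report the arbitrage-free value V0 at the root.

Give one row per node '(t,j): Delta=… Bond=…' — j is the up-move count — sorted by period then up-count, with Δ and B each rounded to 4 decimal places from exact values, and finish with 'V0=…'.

Since d<R<u, set p* = (R−d)/(u−d) = 0.8049; price each node as the discounted p*-expectation of its children.
Terminal payoffs: V(2,0)=12.1300, V(2,1)=30.1300, V(2,2)=19.8900
  t=1,j=0: stock 15.2000 → up 17.7840 (V=30.1300), down 11.5520 (V=12.1300). Price 24.4200; hedge Δ=2.8883, bond B=-19.4824.
  t=1,j=1: stock 23.4000 → up 27.3780 (V=19.8900), down 17.7840 (V=30.1300). Price 20.0808; hedge Δ=-1.0673, bond B=45.0564.
  t=0,j=0: stock 20.0000 → up 23.4000 (V=20.0808), down 15.2000 (V=24.4200). Price 19.1995; hedge Δ=-0.5292, bond B=29.7830.
Root portfolio cost Δ·20+B reproduces V0=19.1995.

(0,0): Delta=-0.5292 Bond=29.7830
(1,0): Delta=2.8883 Bond=-19.4824
(1,1): Delta=-1.0673 Bond=45.0564
V0=19.1995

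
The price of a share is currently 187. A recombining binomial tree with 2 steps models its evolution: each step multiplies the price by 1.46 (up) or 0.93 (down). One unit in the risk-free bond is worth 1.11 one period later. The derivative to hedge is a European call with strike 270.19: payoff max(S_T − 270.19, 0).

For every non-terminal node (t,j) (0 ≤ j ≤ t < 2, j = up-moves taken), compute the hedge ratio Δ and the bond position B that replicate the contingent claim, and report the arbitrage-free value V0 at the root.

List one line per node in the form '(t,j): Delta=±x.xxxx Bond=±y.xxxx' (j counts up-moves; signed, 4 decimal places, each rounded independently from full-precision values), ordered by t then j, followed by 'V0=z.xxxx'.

(0,0): Delta=0.3964 Bond=-62.1137
(1,0): Delta=0.0000 Bond=0.0000
(1,1): Delta=0.8875 Bond=-203.0084
V0=12.0220

No-arbitrage ⇒ martingale measure with p* = (R−d)/(u−d) = 0.3396.
Payoff layer (t=2): V(2,0)=0.0000, V(2,1)=0.0000, V(2,2)=128.4192
Node (1,0) S=173.9100: V=(p*·0.0000+(1−p*)·0.0000)/1.11=0.0000; Δ=(0.0000−0.0000)/(253.9086−161.7363)=0.0000; B=V−Δ·S=0.0000
Node (1,1) S=273.0200: V=(p*·128.4192+(1−p*)·0.0000)/1.11=39.2920; Δ=(128.4192−0.0000)/(398.6092−253.9086)=0.8875; B=V−Δ·S=-203.0084
Node (0,0) S=187.0000: V=(p*·39.2920+(1−p*)·0.0000)/1.11=12.0220; Δ=(39.2920−0.0000)/(273.0200−173.9100)=0.3964; B=V−Δ·S=-62.1137
Each (Δ,B) replicates both successor values, so the strategy is self-financing and V0 is arbitrage-free.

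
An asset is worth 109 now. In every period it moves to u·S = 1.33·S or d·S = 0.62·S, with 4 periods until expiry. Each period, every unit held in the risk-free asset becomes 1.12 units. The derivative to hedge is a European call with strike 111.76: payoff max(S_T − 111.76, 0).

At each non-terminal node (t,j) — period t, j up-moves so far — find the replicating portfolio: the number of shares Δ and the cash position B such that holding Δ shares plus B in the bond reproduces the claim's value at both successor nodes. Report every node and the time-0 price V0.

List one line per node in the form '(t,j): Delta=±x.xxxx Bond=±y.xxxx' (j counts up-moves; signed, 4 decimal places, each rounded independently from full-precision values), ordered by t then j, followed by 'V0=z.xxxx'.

The replicating-portfolio and risk-neutral prices coincide; use p* = (1.12−0.62)/(1.33−0.62) = 0.7042 for the latter.
Terminal payoffs: V(4,0)=0.0000, V(4,1)=0.0000, V(4,2)=0.0000, V(4,3)=47.2312, V(4,4)=229.3018
Node (3,0) S=25.9778: V=(p*·0.0000+(1−p*)·0.0000)/1.12=0.0000; Δ=(0.0000−0.0000)/(34.5504−16.1062)=0.0000; B=V−Δ·S=0.0000
Node (3,1) S=55.7265: V=(p*·0.0000+(1−p*)·0.0000)/1.12=0.0000; Δ=(0.0000−0.0000)/(74.1162−34.5504)=0.0000; B=V−Δ·S=0.0000
Node (3,2) S=119.5423: V=(p*·47.2312+(1−p*)·0.0000)/1.12=29.6977; Δ=(47.2312−0.0000)/(158.9912−74.1162)=0.5565; B=V−Δ·S=-36.8251
Node (3,3) S=256.4374: V=(p*·229.3018+(1−p*)·47.2312)/1.12=156.6517; Δ=(229.3018−47.2312)/(341.0618−158.9912)=1.0000; B=V−Δ·S=-99.7857
Node (2,0) S=41.8996: V=(p*·0.0000+(1−p*)·0.0000)/1.12=0.0000; Δ=(0.0000−0.0000)/(55.7265−25.9778)=0.0000; B=V−Δ·S=0.0000
Node (2,1) S=89.8814: V=(p*·29.6977+(1−p*)·0.0000)/1.12=18.6731; Δ=(29.6977−0.0000)/(119.5423−55.7265)=0.4654; B=V−Δ·S=-23.1546
Node (2,2) S=192.8101: V=(p*·156.6517+(1−p*)·29.6977)/1.12=106.3410; Δ=(156.6517−29.6977)/(256.4374−119.5423)=0.9274; B=V−Δ·S=-72.4675
Node (1,0) S=67.5800: V=(p*·18.6731+(1−p*)·0.0000)/1.12=11.7411; Δ=(18.6731−0.0000)/(89.8814−41.8996)=0.3892; B=V−Δ·S=-14.5590
Node (1,1) S=144.9700: V=(p*·106.3410+(1−p*)·18.6731)/1.12=71.7956; Δ=(106.3410−18.6731)/(192.8101−89.8814)=0.8517; B=V−Δ·S=-51.6803
Node (0,0) S=109.0000: V=(p*·71.7956+(1−p*)·11.7411)/1.12=48.2438; Δ=(71.7956−11.7411)/(144.9700−67.5800)=0.7760; B=V−Δ·S=-36.3400
The time-0 hedge costs 48.2438, which is the no-arbitrage price.

(0,0): Delta=0.7760 Bond=-36.3400
(1,0): Delta=0.3892 Bond=-14.5590
(1,1): Delta=0.8517 Bond=-51.6803
(2,0): Delta=0.0000 Bond=0.0000
(2,1): Delta=0.4654 Bond=-23.1546
(2,2): Delta=0.9274 Bond=-72.4675
(3,0): Delta=0.0000 Bond=0.0000
(3,1): Delta=0.0000 Bond=0.0000
(3,2): Delta=0.5565 Bond=-36.8251
(3,3): Delta=1.0000 Bond=-99.7857
V0=48.2438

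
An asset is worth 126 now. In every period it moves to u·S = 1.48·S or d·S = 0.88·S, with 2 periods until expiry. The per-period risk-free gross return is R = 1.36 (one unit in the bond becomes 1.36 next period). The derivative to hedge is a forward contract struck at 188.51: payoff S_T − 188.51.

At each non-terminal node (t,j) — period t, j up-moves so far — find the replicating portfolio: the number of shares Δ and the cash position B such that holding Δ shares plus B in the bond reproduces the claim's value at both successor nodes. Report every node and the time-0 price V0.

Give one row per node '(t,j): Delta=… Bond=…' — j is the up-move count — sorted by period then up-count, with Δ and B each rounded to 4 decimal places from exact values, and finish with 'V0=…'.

No-arbitrage ⇒ martingale measure with p* = (R−d)/(u−d) = 0.8000.
Terminal values V(2,·): V(2,0)=-90.9356, V(2,1)=-24.4076, V(2,2)=87.4804
  t=1,j=0: stock 110.8800 → up 164.1024 (V=-24.4076), down 97.5744 (V=-90.9356). Price -27.7303; hedge Δ=1.0000, bond B=-138.6103.
  t=1,j=1: stock 186.4800 → up 275.9904 (V=87.4804), down 164.1024 (V=-24.4076). Price 47.8697; hedge Δ=1.0000, bond B=-138.6103.
  t=0,j=0: stock 126.0000 → up 186.4800 (V=47.8697), down 110.8800 (V=-27.7303). Price 24.0807; hedge Δ=1.0000, bond B=-101.9193.
Self-financing check: at every node Δ·S+B equals the discounted successor values.

(0,0): Delta=1.0000 Bond=-101.9193
(1,0): Delta=1.0000 Bond=-138.6103
(1,1): Delta=1.0000 Bond=-138.6103
V0=24.0807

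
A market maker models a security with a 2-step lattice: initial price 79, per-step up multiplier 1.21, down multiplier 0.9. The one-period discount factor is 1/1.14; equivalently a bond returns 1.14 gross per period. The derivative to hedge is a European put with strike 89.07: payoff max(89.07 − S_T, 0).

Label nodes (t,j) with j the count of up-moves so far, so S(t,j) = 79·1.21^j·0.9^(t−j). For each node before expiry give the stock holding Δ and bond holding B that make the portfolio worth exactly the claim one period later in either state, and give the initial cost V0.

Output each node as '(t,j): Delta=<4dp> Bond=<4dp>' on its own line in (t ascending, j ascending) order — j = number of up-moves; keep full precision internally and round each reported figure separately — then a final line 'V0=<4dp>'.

Under the risk-neutral measure, an up-move has probability p* = (R−d)/(u−d) = 0.7742 and values discount at R = 1.14.
Terminal payoffs: V(2,0)=25.0800, V(2,1)=3.0390, V(2,2)=0.0000
Node (1,0) S=71.1000: V=(p*·3.0390+(1−p*)·25.0800)/1.14=7.0316; Δ=(3.0390−25.0800)/(86.0310−63.9900)=-1.0000; B=V−Δ·S=78.1316
Node (1,1) S=95.5900: V=(p*·0.0000+(1−p*)·3.0390)/1.14=0.6020; Δ=(0.0000−3.0390)/(115.6639−86.0310)=-0.1026; B=V−Δ·S=10.4052
Node (0,0) S=79.0000: V=(p*·0.6020+(1−p*)·7.0316)/1.14=1.8016; Δ=(0.6020−7.0316)/(95.5900−71.1000)=-0.2625; B=V−Δ·S=22.5423
Check: Δ(0,0)·S0 + B(0,0) = 1.8016 = V0.

(0,0): Delta=-0.2625 Bond=22.5423
(1,0): Delta=-1.0000 Bond=78.1316
(1,1): Delta=-0.1026 Bond=10.4052
V0=1.8016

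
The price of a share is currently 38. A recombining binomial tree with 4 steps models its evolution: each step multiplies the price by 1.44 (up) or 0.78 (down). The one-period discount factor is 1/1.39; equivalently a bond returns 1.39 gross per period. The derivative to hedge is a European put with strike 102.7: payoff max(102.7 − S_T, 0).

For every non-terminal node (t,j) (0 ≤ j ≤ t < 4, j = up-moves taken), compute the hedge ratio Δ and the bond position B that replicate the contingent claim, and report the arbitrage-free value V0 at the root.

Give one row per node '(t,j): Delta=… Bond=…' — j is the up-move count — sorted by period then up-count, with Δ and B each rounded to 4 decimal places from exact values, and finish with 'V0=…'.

(0,0): Delta=-0.2886 Bond=12.3412
(1,0): Delta=-1.0000 Bond=38.2407
(1,1): Delta=-0.2570 Bond=15.4259
(2,0): Delta=-1.0000 Bond=53.1546
(2,1): Delta=-1.0000 Bond=53.1546
(2,2): Delta=-0.2240 Bond=18.8426
(3,0): Delta=-1.0000 Bond=73.8849
(3,1): Delta=-1.0000 Bond=73.8849
(3,2): Delta=-1.0000 Bond=73.8849
(3,3): Delta=-0.1896 Bond=22.2819
V0=1.3751

No-arbitrage ⇒ martingale measure with p* = (R−d)/(u−d) = 0.9242.
At expiry t=4: V(4,0)=88.6343, V(4,1)=76.7325, V(4,2)=54.7600, V(4,3)=14.1954, V(4,4)=0.0000
(3,0): S=18.0330. Δ = (V_up−V_dn)/(S_up−S_dn) = (76.7325−88.6343)/(25.9675−14.0657) = -1.0000. V = [p*·76.7325 + (1−p*)·88.6343]/1.39 = 55.8519. B = V − Δ·S = 73.8849.
(3,1): S=33.2916. Δ = (V_up−V_dn)/(S_up−S_dn) = (54.7600−76.7325)/(47.9400−25.9675) = -1.0000. V = [p*·54.7600 + (1−p*)·76.7325]/1.39 = 40.5932. B = V − Δ·S = 73.8849.
(3,2): S=61.4615. Δ = (V_up−V_dn)/(S_up−S_dn) = (14.1954−54.7600)/(88.5046−47.9400) = -1.0000. V = [p*·14.1954 + (1−p*)·54.7600]/1.39 = 12.4234. B = V − Δ·S = 73.8849.
(3,3): S=113.4674. Δ = (V_up−V_dn)/(S_up−S_dn) = (0.0000−14.1954)/(163.3930−88.5046) = -0.1896. V = [p*·0.0000 + (1−p*)·14.1954]/1.39 = 0.7737. B = V − Δ·S = 22.2819.
(2,0): S=23.1192. Δ = (V_up−V_dn)/(S_up−S_dn) = (40.5932−55.8519)/(33.2916−18.0330) = -1.0000. V = [p*·40.5932 + (1−p*)·55.8519]/1.39 = 30.0354. B = V − Δ·S = 53.1546.
(2,1): S=42.6816. Δ = (V_up−V_dn)/(S_up−S_dn) = (12.4234−40.5932)/(61.4615−33.2916) = -1.0000. V = [p*·12.4234 + (1−p*)·40.5932]/1.39 = 10.4730. B = V − Δ·S = 53.1546.
(2,2): S=78.7968. Δ = (V_up−V_dn)/(S_up−S_dn) = (0.7737−12.4234)/(113.4674−61.4615) = -0.2240. V = [p*·0.7737 + (1−p*)·12.4234]/1.39 = 1.1915. B = V − Δ·S = 18.8426.
(1,0): S=29.6400. Δ = (V_up−V_dn)/(S_up−S_dn) = (10.4730−30.0354)/(42.6816−23.1192) = -1.0000. V = [p*·10.4730 + (1−p*)·30.0354]/1.39 = 8.6007. B = V − Δ·S = 38.2407.
(1,1): S=54.7200. Δ = (V_up−V_dn)/(S_up−S_dn) = (1.1915−10.4730)/(78.7968−42.6816) = -0.2570. V = [p*·1.1915 + (1−p*)·10.4730]/1.39 = 1.3631. B = V − Δ·S = 15.4259.
(0,0): S=38.0000. Δ = (V_up−V_dn)/(S_up−S_dn) = (1.3631−8.6007)/(54.7200−29.6400) = -0.2886. V = [p*·1.3631 + (1−p*)·8.6007]/1.39 = 1.3751. B = V − Δ·S = 12.3412.
Check: Δ(0,0)·S0 + B(0,0) = 1.3751 = V0.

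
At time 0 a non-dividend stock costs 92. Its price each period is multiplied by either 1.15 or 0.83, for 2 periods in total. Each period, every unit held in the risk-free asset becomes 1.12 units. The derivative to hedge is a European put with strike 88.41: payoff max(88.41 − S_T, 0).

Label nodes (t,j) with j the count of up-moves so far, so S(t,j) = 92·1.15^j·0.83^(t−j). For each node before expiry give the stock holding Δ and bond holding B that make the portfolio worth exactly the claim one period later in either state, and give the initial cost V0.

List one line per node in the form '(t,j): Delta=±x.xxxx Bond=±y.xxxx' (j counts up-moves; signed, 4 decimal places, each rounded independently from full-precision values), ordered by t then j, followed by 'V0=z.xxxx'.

(0,0): Delta=-0.0859 Bond=8.1549
(1,0): Delta=-1.0000 Bond=78.9375
(1,1): Delta=-0.0176 Bond=1.9124
V0=0.2561

No-arbitrage ⇒ martingale measure with p* = (R−d)/(u−d) = 0.9063.
Terminal values V(2,·): V(2,0)=25.0312, V(2,1)=0.5960, V(2,2)=0.0000
  t=1,j=0: stock 76.3600 → up 87.8140 (V=0.5960), down 63.3788 (V=25.0312). Price 2.5775; hedge Δ=-1.0000, bond B=78.9375.
  t=1,j=1: stock 105.8000 → up 121.6700 (V=0.0000), down 87.8140 (V=0.5960). Price 0.0499; hedge Δ=-0.0176, bond B=1.9124.
  t=0,j=0: stock 92.0000 → up 105.8000 (V=0.0499), down 76.3600 (V=2.5775). Price 0.2561; hedge Δ=-0.0859, bond B=8.1549.
Each (Δ,B) replicates both successor values, so the strategy is self-financing and V0 is arbitrage-free.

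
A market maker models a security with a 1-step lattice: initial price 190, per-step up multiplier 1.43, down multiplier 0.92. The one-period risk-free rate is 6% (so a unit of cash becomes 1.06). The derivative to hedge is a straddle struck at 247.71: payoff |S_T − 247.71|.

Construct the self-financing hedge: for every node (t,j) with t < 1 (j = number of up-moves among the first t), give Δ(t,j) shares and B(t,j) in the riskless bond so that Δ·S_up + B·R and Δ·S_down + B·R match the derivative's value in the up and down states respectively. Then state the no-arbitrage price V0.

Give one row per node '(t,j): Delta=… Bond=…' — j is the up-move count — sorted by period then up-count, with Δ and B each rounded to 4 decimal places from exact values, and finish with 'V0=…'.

(0,0): Delta=-0.5049 Bond=152.0357
V0=56.1141

Risk-neutral probability p* = (R−d)/(u−d) = (1.06−0.92)/(1.43−0.92) = 0.2745.
Payoff layer (t=1): V(1,0)=72.9100, V(1,1)=23.9900
  t=0,j=0: stock 190.0000 → up 271.7000 (V=23.9900), down 174.8000 (V=72.9100). Price 56.1141; hedge Δ=-0.5049, bond B=152.0357.
Each (Δ,B) replicates both successor values, so the strategy is self-financing and V0 is arbitrage-free.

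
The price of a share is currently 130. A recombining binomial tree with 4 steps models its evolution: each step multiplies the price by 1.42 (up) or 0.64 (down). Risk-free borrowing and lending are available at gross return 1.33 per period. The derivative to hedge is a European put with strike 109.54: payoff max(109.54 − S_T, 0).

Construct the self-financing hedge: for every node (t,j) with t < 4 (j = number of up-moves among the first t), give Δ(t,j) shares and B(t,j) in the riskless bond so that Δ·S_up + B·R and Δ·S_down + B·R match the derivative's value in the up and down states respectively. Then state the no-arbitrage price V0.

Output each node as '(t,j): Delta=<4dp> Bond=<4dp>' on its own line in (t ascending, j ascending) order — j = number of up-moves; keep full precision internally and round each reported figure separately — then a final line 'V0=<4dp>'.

(0,0): Delta=-0.0114 Bond=1.6328
(1,0): Delta=-0.1228 Bond=11.4393
(1,1): Delta=-0.0048 Bond=0.9628
(2,0): Delta=-1.0000 Bond=61.9255
(2,1): Delta=-0.0712 Bond=9.1215
(2,2): Delta=-0.0009 Bond=0.2578
(3,0): Delta=-1.0000 Bond=82.3609
(3,1): Delta=-1.0000 Bond=82.3609
(3,2): Delta=-0.0166 Bond=2.9713
(3,3): Delta=0.0000 Bond=0.0000
V0=0.1546

No-arbitrage ⇒ martingale measure with p* = (R−d)/(u−d) = 0.8846.
Terminal values V(4,·): V(4,0)=87.7296, V(4,1)=61.1482, V(4,2)=2.1707, V(4,3)=0.0000, V(4,4)=0.0000
Node (3,0) S=34.0787: V=(p*·61.1482+(1−p*)·87.7296)/1.33=48.2822; Δ=(61.1482−87.7296)/(48.3918−21.8104)=-1.0000; B=V−Δ·S=82.3609
Node (3,1) S=75.6122: V=(p*·2.1707+(1−p*)·61.1482)/1.33=6.7487; Δ=(2.1707−61.1482)/(107.3693−48.3918)=-1.0000; B=V−Δ·S=82.3609
Node (3,2) S=167.7645: V=(p*·0.0000+(1−p*)·2.1707)/1.33=0.1883; Δ=(0.0000−2.1707)/(238.2256−107.3693)=-0.0166; B=V−Δ·S=2.9713
Node (3,3) S=372.2274: V=(p*·0.0000+(1−p*)·0.0000)/1.33=0.0000; Δ=(0.0000−0.0000)/(528.5630−238.2256)=0.0000; B=V−Δ·S=0.0000
Node (2,0) S=53.2480: V=(p*·6.7487+(1−p*)·48.2822)/1.33=8.6775; Δ=(6.7487−48.2822)/(75.6122−34.0787)=-1.0000; B=V−Δ·S=61.9255
Node (2,1) S=118.1440: V=(p*·0.1883+(1−p*)·6.7487)/1.33=0.7107; Δ=(0.1883−6.7487)/(167.7645−75.6122)=-0.0712; B=V−Δ·S=9.1215
Node (2,2) S=262.1320: V=(p*·0.0000+(1−p*)·0.1883)/1.33=0.0163; Δ=(0.0000−0.1883)/(372.2274−167.7645)=-0.0009; B=V−Δ·S=0.2578
Node (1,0) S=83.2000: V=(p*·0.7107+(1−p*)·8.6775)/1.33=1.2256; Δ=(0.7107−8.6775)/(118.1440−53.2480)=-0.1228; B=V−Δ·S=11.4393
Node (1,1) S=184.6000: V=(p*·0.0163+(1−p*)·0.7107)/1.33=0.0725; Δ=(0.0163−0.7107)/(262.1320−118.1440)=-0.0048; B=V−Δ·S=0.9628
Node (0,0) S=130.0000: V=(p*·0.0725+(1−p*)·1.2256)/1.33=0.1546; Δ=(0.0725−1.2256)/(184.6000−83.2000)=-0.0114; B=V−Δ·S=1.6328
The time-0 hedge costs 0.1546, which is the no-arbitrage price.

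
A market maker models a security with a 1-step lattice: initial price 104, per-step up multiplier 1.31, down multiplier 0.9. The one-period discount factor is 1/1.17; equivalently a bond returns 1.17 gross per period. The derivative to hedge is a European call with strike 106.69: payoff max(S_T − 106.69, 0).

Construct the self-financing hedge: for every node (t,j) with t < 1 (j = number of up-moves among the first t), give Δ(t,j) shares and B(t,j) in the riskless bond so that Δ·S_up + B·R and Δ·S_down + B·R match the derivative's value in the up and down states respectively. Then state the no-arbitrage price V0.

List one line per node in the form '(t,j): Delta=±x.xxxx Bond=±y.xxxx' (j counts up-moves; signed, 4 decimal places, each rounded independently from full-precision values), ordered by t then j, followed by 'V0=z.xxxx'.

Under the risk-neutral measure, an up-move has probability p* = (R−d)/(u−d) = 0.6585 and values discount at R = 1.17.
Terminal values V(1,·): V(1,0)=0.0000, V(1,1)=29.5500
  t=0,j=0: stock 104.0000 → up 136.2400 (V=29.5500), down 93.6000 (V=0.0000). Price 16.6323; hedge Δ=0.6930, bond B=-55.4409.
Check: Δ(0,0)·S0 + B(0,0) = 16.6323 = V0.

(0,0): Delta=0.6930 Bond=-55.4409
V0=16.6323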